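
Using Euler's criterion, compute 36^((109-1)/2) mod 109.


p = 109 is prime and the exponent is (p-1)/2 = 54, so by Euler's criterion 36^54 = (36/109) = +1 or -1 mod 109.
Compute by square-and-multiply:
  54 = 32 + 16 + 4 + 2 (binary 110110)
  Repeated squaring mod 109: 36^1 = 36, 36^2 = 97, 36^4 = 35, 36^8 = 26, 36^16 = 22, 36^32 = 48
  36^54 = 36^32 * 36^16 * 36^4 * 36^2 = 48 * 22 * 35 * 97 mod 109
    48 * 22 = 1056 = 75 mod 109
    75 * 35 = 2625 = 9 mod 109
    9 * 97 = 873 = 1 mod 109
  36^54 = 1 mod 109
Result 1: 36 is a quadratic residue mod 109.
36^54 mod 109 = 1

1


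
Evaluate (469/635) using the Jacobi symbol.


Compute (469/635) via quadratic reciprocity:
  reciprocity: (469/635) -> +(635/469)
  reduce: (166/469)
  pull out 2: (2/469) = -1  (since 469 mod 8 = 5)
  reciprocity: (83/469) -> +(469/83)
  reduce: (54/83)
  pull out 2: (2/83) = -1  (since 83 mod 8 = 3)
  reciprocity: (27/83) -> -(83/27)
  reduce: (2/27)
  pull out 2: (2/27) = -1  (since 27 mod 8 = 3)
  (1/27) = 1
Product of signs = 1

1


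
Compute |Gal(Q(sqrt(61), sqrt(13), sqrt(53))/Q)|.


The 3 square roots of distinct primes are multiplicatively independent over Q,
so [K:Q] = 2^3 and Gal(K/Q) is isomorphic to (Z/2Z)^3.
|Gal| = 2^3 = 8

8


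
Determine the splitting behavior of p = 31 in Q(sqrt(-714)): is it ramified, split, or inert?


K = Q(sqrt(-714)). Since d mod 4 = 2, disc(K) = -2856.
Check p | disc: -2856 mod 31 = 27.
p does not divide disc. Compute Legendre symbol (d/p):
30^((31-1)/2) mod 31 = -1
(d/p) = -1, so p is inert: (p) stays prime with e=1, f=2, g=1.
Therefore p is inert.

inert


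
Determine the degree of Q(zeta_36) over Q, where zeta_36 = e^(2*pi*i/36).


The degree equals Euler's totient phi(36).
36 = 2^2 * 3^2
phi(36) = 12

12


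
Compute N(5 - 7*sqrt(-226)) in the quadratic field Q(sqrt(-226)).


N(a + b*sqrt(d)) = a^2 - d*b^2
= (5)^2 - (-226)*(-7)^2
= 25 + 11074
= 11099

11099


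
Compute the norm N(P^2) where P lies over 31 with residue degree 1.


N(P^a) = p^(a*f)
= 31^(2*1)
= 31^2
= 961

961


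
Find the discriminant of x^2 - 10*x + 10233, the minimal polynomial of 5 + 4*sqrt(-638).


The element 5 + 4*sqrt(-638) has minimal polynomial:
x^2 - 10*x + 10233
Discriminant = (-10)^2 - 4*(10233)
= 100 - 40932
= -40832

-40832


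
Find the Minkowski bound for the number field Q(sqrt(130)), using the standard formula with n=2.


d = 130, d mod 4 = 2, so disc(K) = 4d = 520; |disc(K)| = 520
Real quadratic field, so n = 2, s = r2 = 0, r1 = 2
M = (n!/n^n) * (4/pi)^s * sqrt(|disc(K)|) = (2!/2^2) * (4/pi)^0 * sqrt(520)
= 0.5 * 1.000000 * 22.803509
= 11.4018

11.4018


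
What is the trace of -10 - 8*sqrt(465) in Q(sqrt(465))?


Tr(a + b*sqrt(d)) = (a + b*sqrt(d)) + (a - b*sqrt(d)) = 2a
= 2 * (-10)
= -20

-20


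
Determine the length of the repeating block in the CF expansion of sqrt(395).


Run the CF algorithm for sqrt(395).
a_0 = floor(sqrt(395)) = 19; set m_0=0, q_0=1.
Recurrence: m' = q*a - m,  q' = (d - m'^2)/q,  a' = floor((a_0 + m')/q').
  step 1: m=19, q=34, a=1
  step 2: m=15, q=5, a=6
  step 3: m=15, q=34, a=1
  step 4: m=19, q=1, a=38
a_4 = 2*a_0 = 38, so the period closes here.
sqrt(395) = [19; 1, 6, 1, 38]
Period length = 4

4


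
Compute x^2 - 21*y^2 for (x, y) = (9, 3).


x^2 - d*y^2
= 9^2 - 21*3^2
= 81 - 189
= -108

-108


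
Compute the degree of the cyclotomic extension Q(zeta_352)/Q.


The degree equals Euler's totient phi(352).
352 = 2^5 * 11
phi(352) = 160

160


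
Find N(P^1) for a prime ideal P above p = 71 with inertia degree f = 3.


N(P^a) = p^(a*f)
= 71^(1*3)
= 71^3
= 357911

357911


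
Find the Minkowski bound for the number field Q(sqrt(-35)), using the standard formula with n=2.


d = -35, d mod 4 = 1, so disc(K) = d = -35; |disc(K)| = 35
Imaginary quadratic field, so n = 2, s = r2 = 1, r1 = 0
M = (n!/n^n) * (4/pi)^s * sqrt(|disc(K)|) = (2!/2^2) * (4/pi)^1 * sqrt(35)
= 0.5 * 1.273240 * 5.916080
= 3.7663

3.7663


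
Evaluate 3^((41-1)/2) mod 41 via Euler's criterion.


p = 41 is prime and the exponent is (p-1)/2 = 20, so by Euler's criterion 3^20 = (3/41) = +1 or -1 mod 41.
Compute by square-and-multiply:
  20 = 16 + 4 (binary 10100)
  Repeated squaring mod 41: 3^1 = 3, 3^2 = 9, 3^4 = 40, 3^8 = 1, 3^16 = 1
  3^20 = 3^16 * 3^4 = 1 * 40 mod 41
    1 * 40 = 40 = 40 mod 41
  3^20 = 40 mod 41
Result 40 = p - 1 = -1 mod 41: 3 is a quadratic non-residue mod 41. As a residue in [0, p-1] the value is 40.
3^20 mod 41 = 40

40


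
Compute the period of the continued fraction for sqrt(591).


Run the CF algorithm for sqrt(591).
a_0 = floor(sqrt(591)) = 24; set m_0=0, q_0=1.
Recurrence: m' = q*a - m,  q' = (d - m'^2)/q,  a' = floor((a_0 + m')/q').
  step 1: m=24, q=15, a=3
  step 2: m=21, q=10, a=4
  step 3: m=19, q=23, a=1
  step 4: m=4, q=25, a=1
  step 5: m=21, q=6, a=7
  step 6: m=21, q=25, a=1
  step 7: m=4, q=23, a=1
  step 8: m=19, q=10, a=4
  step 9: m=21, q=15, a=3
  step 10: m=24, q=1, a=48
a_10 = 2*a_0 = 48, so the period closes here.
sqrt(591) = [24; 3, 4, 1, 1, 7, 1, 1, 4, 3, 48]
Period length = 10

10


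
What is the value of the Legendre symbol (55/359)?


p = 359 is prime, so compute (55/359) with the reciprocity algorithm (Jacobi-symbol steps: pull out 2s via (2/n), flip via reciprocity, reduce):
  reciprocity: (55/359) -> -(359/55)
  reduce: (29/55)
  reciprocity: (29/55) -> +(55/29)
  reduce: (26/29)
  pull out 2: (2/29) = -1  (since 29 mod 8 = 5)
  reciprocity: (13/29) -> +(29/13)
  reduce: (3/13)
  reciprocity: (3/13) -> +(13/3)
  reduce: (1/3)
  (1/3) = 1
Product of signs = 1
(55/359) = 1

1


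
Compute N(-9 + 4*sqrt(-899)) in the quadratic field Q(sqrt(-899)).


N(a + b*sqrt(d)) = a^2 - d*b^2
= (-9)^2 - (-899)*(4)^2
= 81 + 14384
= 14465

14465


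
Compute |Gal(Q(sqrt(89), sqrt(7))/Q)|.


The 2 square roots of distinct primes are multiplicatively independent over Q,
so [K:Q] = 2^2 and Gal(K/Q) is isomorphic to (Z/2Z)^2.
|Gal| = 2^2 = 4

4


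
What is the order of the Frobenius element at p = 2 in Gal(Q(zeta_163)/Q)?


The Frobenius at p in Gal(Q(zeta_n)/Q) = (Z/nZ)* is the class of p, so its order is ord_163(2), the smallest k >= 1 with 2^k = 1 mod 163.
n = 163 = 163, phi(163) = 162; the order divides phi(n).
Divisors of 162: 1, 2, 3, 6, 9, 18, 27, 54, 81, 162
Repeated squaring mod 163: 2^1 = 2, 2^2 = 4, 2^4 = 16, 2^8 = 93, 2^16 = 10, 2^32 = 100, 2^64 = 57, 2^128 = 152
Test divisors in increasing order:
  k=1: 2^1 = 2 mod 163
  k=2: 2^2 = 4 mod 163
  k=3: 2^3 = 4 * 2 = 8 mod 163
  k=6: 2^6 = 16 * 4 = 64 mod 163
  k=9: 2^9 = 93 * 2 = 23 mod 163
  k=18: 2^18 = 10 * 4 = 40 mod 163
  k=27: 2^27 = 10 * 93 * 4 * 2 = 105 mod 163
  k=54: 2^54 = 100 * 10 * 16 * 4 = 104 mod 163
  k=81: 2^81 = 57 * 10 * 2 = 162 mod 163
  k=162: 2^162 = 152 * 100 * 4 = 1 mod 163  <- first divisor giving 1
Order = 162

162


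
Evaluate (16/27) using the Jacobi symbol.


Compute (16/27) via quadratic reciprocity:
  pull out 2: (2/27) = -1  (since 27 mod 8 = 3)
  pull out 2: (2/27) = -1  (since 27 mod 8 = 3)
  pull out 2: (2/27) = -1  (since 27 mod 8 = 3)
  pull out 2: (2/27) = -1  (since 27 mod 8 = 3)
  (1/27) = 1
Product of signs = 1

1


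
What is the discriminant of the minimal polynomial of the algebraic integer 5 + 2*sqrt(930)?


The element 5 + 2*sqrt(930) has minimal polynomial:
x^2 - 10*x - 3695
Discriminant = (-10)^2 - 4*(-3695)
= 100 + 14780
= 14880

14880


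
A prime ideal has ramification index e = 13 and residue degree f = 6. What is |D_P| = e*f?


|D_P| = e * f
= 13 * 6
= 78

78


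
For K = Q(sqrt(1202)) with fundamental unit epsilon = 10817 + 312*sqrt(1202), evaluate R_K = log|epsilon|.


epsilon = 10817 + 312*sqrt(1202)
= 21634.0000
R = ln(21634.0000)
= 9.9820

9.9820


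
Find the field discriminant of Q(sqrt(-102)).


For K = Q(sqrt(d)) with d squarefree: disc(K) = d if d = 1 mod 4, and disc(K) = 4d if d = 2 or 3 mod 4.
Here d = -102, and d mod 4 = 2.
d = 2 mod 4, not 1 (O_K = Z[sqrt(d)]), so disc(K) = 4d = 4 * (-102) = -408

-408


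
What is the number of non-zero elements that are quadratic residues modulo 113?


For prime p, the number of non-zero quadratic residues is (p-1)/2.
= (113-1)/2
= 56

56


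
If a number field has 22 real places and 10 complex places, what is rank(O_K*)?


By Dirichlet's unit theorem:
rank = r1 + r2 - 1
= 22 + 10 - 1
= 31

31


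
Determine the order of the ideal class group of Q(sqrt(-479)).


K = Q(sqrt(-479)). d mod 4 = 1, so D = disc(K) = d = -479
h(K) equals the number of primitive reduced positive-definite forms (a, b, c) = a*x^2 + b*x*y + c*y^2 with b^2 - 4ac = D,
where reduced means |b| <= a <= c, with b >= 0 whenever |b| = a or a = c, and primitive means gcd(a, b, c) = 1.
Reduced forces 3a^2 <= |D| = 479, so 1 <= a <= 12; b must have the parity of D, and c = (b^2 - D)/(4a) must be an integer >= a.
Enumerate a = 1..12, b in [-a, a]:
  a=1: (1, 1, 120)  [1]
  a=2: (2, -1, 60), (2, 1, 60)  [2]
  a=3: (3, -1, 40), (3, 1, 40)  [2]
  a=4: (4, -1, 30), (4, 1, 30)  [2]
  a=5: (5, -1, 24), (5, 1, 24)  [2]
  a=6: (6, -5, 21), (6, -1, 20), (6, 1, 20), (6, 5, 21)  [4]
  a=7: (7, -5, 18), (7, 5, 18)  [2]
  a=8: (8, -1, 15), (8, 1, 15)  [2]
  a=9: (9, -5, 14), (9, 5, 14)  [2]
  a=10: (10, -9, 14), (10, -1, 12), (10, 1, 12), (10, 9, 14)  [4]
  a=11: (11, -7, 12), (11, 7, 12)  [2]
  a=12: none
Total reduced forms: 1 + 2 + 2 + 2 + 2 + 4 + 2 + 2 + 2 + 4 + 2 = 25
h = 25

25


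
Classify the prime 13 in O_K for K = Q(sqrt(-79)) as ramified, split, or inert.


K = Q(sqrt(-79)). Since d mod 4 = 1, disc(K) = -79.
Check p | disc: -79 mod 13 = 12.
p does not divide disc. Compute Legendre symbol (d/p):
12^((13-1)/2) mod 13 = 1
(d/p) = 1, so p splits: (p) = P*P' with e=1, f=1, g=2.
Therefore p is split.

split


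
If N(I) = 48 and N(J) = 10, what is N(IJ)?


N(IJ) = N(I) * N(J)
= 48 * 10
= 480

480


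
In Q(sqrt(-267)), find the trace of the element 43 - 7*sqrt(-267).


Tr(a + b*sqrt(d)) = (a + b*sqrt(d)) + (a - b*sqrt(d)) = 2a
= 2 * (43)
= 86

86


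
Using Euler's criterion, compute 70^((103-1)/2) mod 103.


p = 103 is prime and the exponent is (p-1)/2 = 51, so by Euler's criterion 70^51 = (70/103) = +1 or -1 mod 103.
Compute by square-and-multiply:
  51 = 32 + 16 + 2 + 1 (binary 110011)
  Repeated squaring mod 103: 70^1 = 70, 70^2 = 59, 70^4 = 82, 70^8 = 29, 70^16 = 17, 70^32 = 83
  70^51 = 70^32 * 70^16 * 70^2 * 70^1 = 83 * 17 * 59 * 70 mod 103
    83 * 17 = 1411 = 72 mod 103
    72 * 59 = 4248 = 25 mod 103
    25 * 70 = 1750 = 102 mod 103
  70^51 = 102 mod 103
Result 102 = p - 1 = -1 mod 103: 70 is a quadratic non-residue mod 103. As a residue in [0, p-1] the value is 102.
70^51 mod 103 = 102

102


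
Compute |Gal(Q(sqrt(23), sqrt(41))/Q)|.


The 2 square roots of distinct primes are multiplicatively independent over Q,
so [K:Q] = 2^2 and Gal(K/Q) is isomorphic to (Z/2Z)^2.
|Gal| = 2^2 = 4

4


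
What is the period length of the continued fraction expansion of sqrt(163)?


Run the CF algorithm for sqrt(163).
a_0 = floor(sqrt(163)) = 12; set m_0=0, q_0=1.
Recurrence: m' = q*a - m,  q' = (d - m'^2)/q,  a' = floor((a_0 + m')/q').
  step 1: m=12, q=19, a=1
  step 2: m=7, q=6, a=3
  step 3: m=11, q=7, a=3
  step 4: m=10, q=9, a=2
  step 5: m=8, q=11, a=1
  step 6: m=3, q=14, a=1
  step 7: m=11, q=3, a=7
  step 8: m=10, q=21, a=1
  step 9: m=11, q=2, a=11
  step 10: m=11, q=21, a=1
  step 11: m=10, q=3, a=7
  step 12: m=11, q=14, a=1
  step 13: m=3, q=11, a=1
  step 14: m=8, q=9, a=2
  step 15: m=10, q=7, a=3
  step 16: m=11, q=6, a=3
  step 17: m=7, q=19, a=1
  step 18: m=12, q=1, a=24
a_18 = 2*a_0 = 24, so the period closes here.
sqrt(163) = [12; 1, 3, 3, 2, 1, 1, 7, 1, 11, 1, 7, 1, 1, 2, 3, 3, 1, 24]
Period length = 18

18


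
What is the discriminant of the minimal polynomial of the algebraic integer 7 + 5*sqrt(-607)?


The element 7 + 5*sqrt(-607) has minimal polynomial:
x^2 - 14*x + 15224
Discriminant = (-14)^2 - 4*(15224)
= 196 - 60896
= -60700

-60700


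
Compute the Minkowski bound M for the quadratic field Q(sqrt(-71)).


d = -71, d mod 4 = 1, so disc(K) = d = -71; |disc(K)| = 71
Imaginary quadratic field, so n = 2, s = r2 = 1, r1 = 0
M = (n!/n^n) * (4/pi)^s * sqrt(|disc(K)|) = (2!/2^2) * (4/pi)^1 * sqrt(71)
= 0.5 * 1.273240 * 8.426150
= 5.3643

5.3643


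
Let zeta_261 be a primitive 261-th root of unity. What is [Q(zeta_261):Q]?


The degree equals Euler's totient phi(261).
261 = 3^2 * 29
phi(261) = 168

168


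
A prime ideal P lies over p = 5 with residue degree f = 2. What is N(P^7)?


N(P^a) = p^(a*f)
= 5^(7*2)
= 5^14
= 6103515625

6103515625


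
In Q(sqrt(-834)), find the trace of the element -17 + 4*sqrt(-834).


Tr(a + b*sqrt(d)) = (a + b*sqrt(d)) + (a - b*sqrt(d)) = 2a
= 2 * (-17)
= -34

-34


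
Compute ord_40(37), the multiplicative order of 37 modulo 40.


We want ord_40(37), the smallest k >= 1 with 37^k = 1 mod 40.
n = 40 = 2^3 * 5, phi(40) = 16; the order divides phi(n).
Divisors of 16: 1, 2, 4, 8, 16
Repeated squaring mod 40: 37^1 = 37, 37^2 = 9, 37^4 = 1, 37^8 = 1, 37^16 = 1
Test divisors in increasing order:
  k=1: 37^1 = 37 mod 40
  k=2: 37^2 = 9 mod 40
  k=4: 37^4 = 1 mod 40  <- first divisor giving 1
Order = 4

4


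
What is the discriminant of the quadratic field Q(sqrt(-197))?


For K = Q(sqrt(d)) with d squarefree: disc(K) = d if d = 1 mod 4, and disc(K) = 4d if d = 2 or 3 mod 4.
Here d = -197, and d mod 4 = 3.
d = 3 mod 4, not 1 (O_K = Z[sqrt(d)]), so disc(K) = 4d = 4 * (-197) = -788

-788


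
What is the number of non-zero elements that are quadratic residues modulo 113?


For prime p, the number of non-zero quadratic residues is (p-1)/2.
= (113-1)/2
= 56

56


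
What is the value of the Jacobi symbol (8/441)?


Compute (8/441) via quadratic reciprocity:
  pull out 2: (2/441) = +1  (since 441 mod 8 = 1)
  pull out 2: (2/441) = +1  (since 441 mod 8 = 1)
  pull out 2: (2/441) = +1  (since 441 mod 8 = 1)
  (1/441) = 1
Product of signs = 1

1


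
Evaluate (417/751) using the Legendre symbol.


p = 751 is prime, so compute (417/751) with the reciprocity algorithm (Jacobi-symbol steps: pull out 2s via (2/n), flip via reciprocity, reduce):
  reciprocity: (417/751) -> +(751/417)
  reduce: (334/417)
  pull out 2: (2/417) = +1  (since 417 mod 8 = 1)
  reciprocity: (167/417) -> +(417/167)
  reduce: (83/167)
  reciprocity: (83/167) -> -(167/83)
  reduce: (1/83)
  (1/83) = 1
Product of signs = -1
(417/751) = -1

-1


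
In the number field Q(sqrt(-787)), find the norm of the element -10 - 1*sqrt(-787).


N(a + b*sqrt(d)) = a^2 - d*b^2
= (-10)^2 - (-787)*(-1)^2
= 100 + 787
= 887

887


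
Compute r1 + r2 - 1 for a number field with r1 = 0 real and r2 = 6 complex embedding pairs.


By Dirichlet's unit theorem:
rank = r1 + r2 - 1
= 0 + 6 - 1
= 5

5


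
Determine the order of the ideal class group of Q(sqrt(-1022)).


K = Q(sqrt(-1022)). d mod 4 = 2, so D = disc(K) = 4d = -4088
h(K) equals the number of primitive reduced positive-definite forms (a, b, c) = a*x^2 + b*x*y + c*y^2 with b^2 - 4ac = D,
where reduced means |b| <= a <= c, with b >= 0 whenever |b| = a or a = c, and primitive means gcd(a, b, c) = 1.
Reduced forces 3a^2 <= |D| = 4088, so 1 <= a <= 36; b must have the parity of D, and c = (b^2 - D)/(4a) must be an integer >= a.
Enumerate a = 1..36, b in [-a, a]:
  a=1: (1, 0, 1022)  [1]
  a=2: (2, 0, 511)  [1]
  a=3: (3, -2, 341), (3, 2, 341)  [2]
  a=4..5: none
  a=6: (6, -4, 171), (6, 4, 171)  [2]
  a=7: (7, 0, 146)  [1]
  a=8: none
  a=9: (9, -4, 114), (9, 4, 114)  [2]
  a=10: none
  a=11: (11, -2, 93), (11, 2, 93)  [2]
  a=12..13: none
  a=14: (14, 0, 73)  [1]
  a=15..16: none
  a=17: (17, -14, 63), (17, 14, 63)  [2]
  a=18: (18, -4, 57), (18, 4, 57)  [2]
  a=19: (19, -4, 54), (19, 4, 54)  [2]
  a=20: none
  a=21: (21, -14, 51), (21, 14, 51)  [2]
  a=22: (22, -20, 51), (22, 20, 51)  [2]
  a=23: (23, -12, 46), (23, 12, 46)  [2]
  a=24..26: none
  a=27: (27, -4, 38), (27, 4, 38)  [2]
  a=28: none
  a=29: (29, -28, 42), (29, 28, 42)  [2]
  a=30: none
  a=31: (31, -2, 33), (31, 2, 33)  [2]
  a=32: none
  a=33: (33, -20, 34), (33, 20, 34)  [2]
  a=34..36: none
Total reduced forms: 1 + 1 + 2 + 2 + 1 + 2 + 2 + 1 + 2 + 2 + 2 + 2 + 2 + 2 + 2 + 2 + 2 + 2 = 32
h = 32

32


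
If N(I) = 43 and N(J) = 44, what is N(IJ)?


N(IJ) = N(I) * N(J)
= 43 * 44
= 1892

1892


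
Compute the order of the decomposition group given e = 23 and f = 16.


|D_P| = e * f
= 23 * 16
= 368

368


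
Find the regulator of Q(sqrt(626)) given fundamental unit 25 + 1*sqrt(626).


epsilon = 25 + 1*sqrt(626)
= 50.0200
R = ln(50.0200)
= 3.9124

3.9124


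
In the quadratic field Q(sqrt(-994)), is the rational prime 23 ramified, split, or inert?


K = Q(sqrt(-994)). Since d mod 4 = 2, disc(K) = -3976.
Check p | disc: -3976 mod 23 = 3.
p does not divide disc. Compute Legendre symbol (d/p):
18^((23-1)/2) mod 23 = 1
(d/p) = 1, so p splits: (p) = P*P' with e=1, f=1, g=2.
Therefore p is split.

split


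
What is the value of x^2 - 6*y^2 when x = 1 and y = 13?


x^2 - d*y^2
= 1^2 - 6*13^2
= 1 - 1014
= -1013

-1013


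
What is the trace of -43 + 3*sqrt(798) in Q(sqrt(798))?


Tr(a + b*sqrt(d)) = (a + b*sqrt(d)) + (a - b*sqrt(d)) = 2a
= 2 * (-43)
= -86

-86


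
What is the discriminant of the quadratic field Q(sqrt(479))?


For K = Q(sqrt(d)) with d squarefree: disc(K) = d if d = 1 mod 4, and disc(K) = 4d if d = 2 or 3 mod 4.
Here d = 479, and d mod 4 = 3.
d = 3 mod 4, not 1 (O_K = Z[sqrt(d)]), so disc(K) = 4d = 4 * (479) = 1916

1916


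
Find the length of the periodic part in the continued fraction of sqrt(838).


Run the CF algorithm for sqrt(838).
a_0 = floor(sqrt(838)) = 28; set m_0=0, q_0=1.
Recurrence: m' = q*a - m,  q' = (d - m'^2)/q,  a' = floor((a_0 + m')/q').
  step 1: m=28, q=54, a=1
  step 2: m=26, q=3, a=18
  step 3: m=28, q=18, a=3
  step 4: m=26, q=9, a=6
  step 5: m=28, q=6, a=9
  step 6: m=26, q=27, a=2
  step 7: m=28, q=2, a=28
  step 8: m=28, q=27, a=2
  step 9: m=26, q=6, a=9
  step 10: m=28, q=9, a=6
  step 11: m=26, q=18, a=3
  step 12: m=28, q=3, a=18
  step 13: m=26, q=54, a=1
  step 14: m=28, q=1, a=56
a_14 = 2*a_0 = 56, so the period closes here.
sqrt(838) = [28; 1, 18, 3, 6, 9, 2, 28, 2, 9, 6, 3, 18, 1, 56]
Period length = 14

14


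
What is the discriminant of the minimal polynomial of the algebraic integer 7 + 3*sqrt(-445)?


The element 7 + 3*sqrt(-445) has minimal polynomial:
x^2 - 14*x + 4054
Discriminant = (-14)^2 - 4*(4054)
= 196 - 16216
= -16020

-16020


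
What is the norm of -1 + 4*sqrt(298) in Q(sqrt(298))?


N(a + b*sqrt(d)) = a^2 - d*b^2
= (-1)^2 - (298)*(4)^2
= 1 - 4768
= -4767

-4767


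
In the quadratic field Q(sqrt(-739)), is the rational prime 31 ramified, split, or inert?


K = Q(sqrt(-739)). Since d mod 4 = 1, disc(K) = -739.
Check p | disc: -739 mod 31 = 5.
p does not divide disc. Compute Legendre symbol (d/p):
5^((31-1)/2) mod 31 = 1
(d/p) = 1, so p splits: (p) = P*P' with e=1, f=1, g=2.
Therefore p is split.

split


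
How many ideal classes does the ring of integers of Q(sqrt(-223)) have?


K = Q(sqrt(-223)). d mod 4 = 1, so D = disc(K) = d = -223
h(K) equals the number of primitive reduced positive-definite forms (a, b, c) = a*x^2 + b*x*y + c*y^2 with b^2 - 4ac = D,
where reduced means |b| <= a <= c, with b >= 0 whenever |b| = a or a = c, and primitive means gcd(a, b, c) = 1.
Reduced forces 3a^2 <= |D| = 223, so 1 <= a <= 8; b must have the parity of D, and c = (b^2 - D)/(4a) must be an integer >= a.
Enumerate a = 1..8, b in [-a, a]:
  a=1: (1, 1, 56)  [1]
  a=2: (2, -1, 28), (2, 1, 28)  [2]
  a=3: none
  a=4: (4, -1, 14), (4, 1, 14)  [2]
  a=5..6: none
  a=7: (7, -1, 8), (7, 1, 8)  [2]
  a=8: none
Total reduced forms: 1 + 2 + 2 + 2 = 7
h = 7

7


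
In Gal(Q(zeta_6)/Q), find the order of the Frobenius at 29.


The Frobenius at p in Gal(Q(zeta_n)/Q) = (Z/nZ)* is the class of p, so its order is ord_6(29), the smallest k >= 1 with 29^k = 1 mod 6.
n = 6 = 2 * 3, phi(6) = 2; the order divides phi(n).
Divisors of 2: 1, 2
Repeated squaring mod 6: 29^1 = 5, 29^2 = 1
Test divisors in increasing order:
  k=1: 29^1 = 5 mod 6
  k=2: 29^2 = 1 mod 6  <- first divisor giving 1
Order = 2

2


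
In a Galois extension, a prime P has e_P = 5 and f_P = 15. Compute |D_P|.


|D_P| = e * f
= 5 * 15
= 75

75


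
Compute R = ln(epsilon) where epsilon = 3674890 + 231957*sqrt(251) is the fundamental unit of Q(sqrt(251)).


epsilon = 3674890 + 231957*sqrt(251)
= 7.3498e+06
R = ln(7.3498e+06)
= 15.8102

15.8102


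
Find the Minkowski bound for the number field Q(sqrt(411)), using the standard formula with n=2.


d = 411, d mod 4 = 3, so disc(K) = 4d = 1644; |disc(K)| = 1644
Real quadratic field, so n = 2, s = r2 = 0, r1 = 2
M = (n!/n^n) * (4/pi)^s * sqrt(|disc(K)|) = (2!/2^2) * (4/pi)^0 * sqrt(1644)
= 0.5 * 1.000000 * 40.546270
= 20.2731

20.2731


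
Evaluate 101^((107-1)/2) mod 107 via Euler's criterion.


p = 107 is prime and the exponent is (p-1)/2 = 53, so by Euler's criterion 101^53 = (101/107) = +1 or -1 mod 107.
Compute by square-and-multiply:
  53 = 32 + 16 + 4 + 1 (binary 110101)
  Repeated squaring mod 107: 101^1 = 101, 101^2 = 36, 101^4 = 12, 101^8 = 37, 101^16 = 85, 101^32 = 56
  101^53 = 101^32 * 101^16 * 101^4 * 101^1 = 56 * 85 * 12 * 101 mod 107
    56 * 85 = 4760 = 52 mod 107
    52 * 12 = 624 = 89 mod 107
    89 * 101 = 8989 = 1 mod 107
  101^53 = 1 mod 107
Result 1: 101 is a quadratic residue mod 107.
101^53 mod 107 = 1

1


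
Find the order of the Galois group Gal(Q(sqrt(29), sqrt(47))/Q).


The 2 square roots of distinct primes are multiplicatively independent over Q,
so [K:Q] = 2^2 and Gal(K/Q) is isomorphic to (Z/2Z)^2.
|Gal| = 2^2 = 4

4


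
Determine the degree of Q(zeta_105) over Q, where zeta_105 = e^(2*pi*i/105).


The degree equals Euler's totient phi(105).
105 = 3 * 5 * 7
phi(105) = 48

48


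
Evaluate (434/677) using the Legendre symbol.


p = 677 is prime, so compute (434/677) with the reciprocity algorithm (Jacobi-symbol steps: pull out 2s via (2/n), flip via reciprocity, reduce):
  pull out 2: (2/677) = -1  (since 677 mod 8 = 5)
  reciprocity: (217/677) -> +(677/217)
  reduce: (26/217)
  pull out 2: (2/217) = +1  (since 217 mod 8 = 1)
  reciprocity: (13/217) -> +(217/13)
  reduce: (9/13)
  reciprocity: (9/13) -> +(13/9)
  reduce: (4/9)
  pull out 2: (2/9) = +1  (since 9 mod 8 = 1)
  pull out 2: (2/9) = +1  (since 9 mod 8 = 1)
  (1/9) = 1
Product of signs = -1
(434/677) = -1

-1


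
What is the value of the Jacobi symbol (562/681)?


Compute (562/681) via quadratic reciprocity:
  pull out 2: (2/681) = +1  (since 681 mod 8 = 1)
  reciprocity: (281/681) -> +(681/281)
  reduce: (119/281)
  reciprocity: (119/281) -> +(281/119)
  reduce: (43/119)
  reciprocity: (43/119) -> -(119/43)
  reduce: (33/43)
  reciprocity: (33/43) -> +(43/33)
  reduce: (10/33)
  pull out 2: (2/33) = +1  (since 33 mod 8 = 1)
  reciprocity: (5/33) -> +(33/5)
  reduce: (3/5)
  reciprocity: (3/5) -> +(5/3)
  reduce: (2/3)
  pull out 2: (2/3) = -1  (since 3 mod 8 = 3)
  (1/3) = 1
Product of signs = 1

1


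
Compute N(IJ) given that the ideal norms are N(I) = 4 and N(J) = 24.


N(IJ) = N(I) * N(J)
= 4 * 24
= 96

96


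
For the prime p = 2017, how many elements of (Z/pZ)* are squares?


For prime p, the number of non-zero quadratic residues is (p-1)/2.
= (2017-1)/2
= 1008

1008


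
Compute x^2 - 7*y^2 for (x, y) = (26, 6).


x^2 - d*y^2
= 26^2 - 7*6^2
= 676 - 252
= 424

424


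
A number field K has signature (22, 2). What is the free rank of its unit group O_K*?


By Dirichlet's unit theorem:
rank = r1 + r2 - 1
= 22 + 2 - 1
= 23

23


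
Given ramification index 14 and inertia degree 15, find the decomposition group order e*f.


|D_P| = e * f
= 14 * 15
= 210

210


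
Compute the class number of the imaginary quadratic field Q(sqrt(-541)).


K = Q(sqrt(-541)). d mod 4 = 3, so D = disc(K) = 4d = -2164
h(K) equals the number of primitive reduced positive-definite forms (a, b, c) = a*x^2 + b*x*y + c*y^2 with b^2 - 4ac = D,
where reduced means |b| <= a <= c, with b >= 0 whenever |b| = a or a = c, and primitive means gcd(a, b, c) = 1.
Reduced forces 3a^2 <= |D| = 2164, so 1 <= a <= 26; b must have the parity of D, and c = (b^2 - D)/(4a) must be an integer >= a.
Enumerate a = 1..26, b in [-a, a]:
  a=1: (1, 0, 541)  [1]
  a=2: (2, 2, 271)  [1]
  a=3..4: none
  a=5: (5, -4, 109), (5, 4, 109)  [2]
  a=6..9: none
  a=10: (10, -6, 55), (10, 6, 55)  [2]
  a=11: (11, -6, 50), (11, 6, 50)  [2]
  a=12..21: none
  a=22: (22, -6, 25), (22, 6, 25)  [2]
  a=23..26: none
Total reduced forms: 1 + 1 + 2 + 2 + 2 + 2 = 10
h = 10

10


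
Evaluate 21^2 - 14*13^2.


x^2 - d*y^2
= 21^2 - 14*13^2
= 441 - 2366
= -1925

-1925


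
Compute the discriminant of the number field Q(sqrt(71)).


For K = Q(sqrt(d)) with d squarefree: disc(K) = d if d = 1 mod 4, and disc(K) = 4d if d = 2 or 3 mod 4.
Here d = 71, and d mod 4 = 3.
d = 3 mod 4, not 1 (O_K = Z[sqrt(d)]), so disc(K) = 4d = 4 * (71) = 284

284


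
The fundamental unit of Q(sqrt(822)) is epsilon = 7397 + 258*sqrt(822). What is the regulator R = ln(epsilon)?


epsilon = 7397 + 258*sqrt(822)
= 14793.9999
R = ln(14793.9999)
= 9.6020

9.6020


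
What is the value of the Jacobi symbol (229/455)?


Compute (229/455) via quadratic reciprocity:
  reciprocity: (229/455) -> +(455/229)
  reduce: (226/229)
  pull out 2: (2/229) = -1  (since 229 mod 8 = 5)
  reciprocity: (113/229) -> +(229/113)
  reduce: (3/113)
  reciprocity: (3/113) -> +(113/3)
  reduce: (2/3)
  pull out 2: (2/3) = -1  (since 3 mod 8 = 3)
  (1/3) = 1
Product of signs = 1

1


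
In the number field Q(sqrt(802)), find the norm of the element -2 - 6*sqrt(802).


N(a + b*sqrt(d)) = a^2 - d*b^2
= (-2)^2 - (802)*(-6)^2
= 4 - 28872
= -28868

-28868


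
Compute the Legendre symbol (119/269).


p = 269 is prime, so compute (119/269) with the reciprocity algorithm (Jacobi-symbol steps: pull out 2s via (2/n), flip via reciprocity, reduce):
  reciprocity: (119/269) -> +(269/119)
  reduce: (31/119)
  reciprocity: (31/119) -> -(119/31)
  reduce: (26/31)
  pull out 2: (2/31) = +1  (since 31 mod 8 = 7)
  reciprocity: (13/31) -> +(31/13)
  reduce: (5/13)
  reciprocity: (5/13) -> +(13/5)
  reduce: (3/5)
  reciprocity: (3/5) -> +(5/3)
  reduce: (2/3)
  pull out 2: (2/3) = -1  (since 3 mod 8 = 3)
  (1/3) = 1
Product of signs = 1
(119/269) = 1

1


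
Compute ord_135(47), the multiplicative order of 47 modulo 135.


We want ord_135(47), the smallest k >= 1 with 47^k = 1 mod 135.
n = 135 = 3^3 * 5, phi(135) = 72; the order divides phi(n).
Divisors of 72: 1, 2, 3, 4, 6, 8, 9, 12, 18, 24, 36, 72
Repeated squaring mod 135: 47^1 = 47, 47^2 = 49, 47^4 = 106, 47^8 = 31, 47^16 = 16, 47^32 = 121, 47^64 = 61
Test divisors in increasing order:
  k=1: 47^1 = 47 mod 135
  k=2: 47^2 = 49 mod 135
  k=3: 47^3 = 49 * 47 = 8 mod 135
  k=4: 47^4 = 106 mod 135
  k=6: 47^6 = 106 * 49 = 64 mod 135
  k=8: 47^8 = 31 mod 135
  k=9: 47^9 = 31 * 47 = 107 mod 135
  k=12: 47^12 = 31 * 106 = 46 mod 135
  k=18: 47^18 = 16 * 49 = 109 mod 135
  k=24: 47^24 = 16 * 31 = 91 mod 135
  k=36: 47^36 = 121 * 106 = 1 mod 135  <- first divisor giving 1
Order = 36

36


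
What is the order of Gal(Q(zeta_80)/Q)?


|Gal(Q(zeta_80)/Q)| = phi(80)
= 32

32


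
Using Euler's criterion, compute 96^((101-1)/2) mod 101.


p = 101 is prime and the exponent is (p-1)/2 = 50, so by Euler's criterion 96^50 = (96/101) = +1 or -1 mod 101.
Compute by square-and-multiply:
  50 = 32 + 16 + 2 (binary 110010)
  Repeated squaring mod 101: 96^1 = 96, 96^2 = 25, 96^4 = 19, 96^8 = 58, 96^16 = 31, 96^32 = 52
  96^50 = 96^32 * 96^16 * 96^2 = 52 * 31 * 25 mod 101
    52 * 31 = 1612 = 97 mod 101
    97 * 25 = 2425 = 1 mod 101
  96^50 = 1 mod 101
Result 1: 96 is a quadratic residue mod 101.
96^50 mod 101 = 1

1


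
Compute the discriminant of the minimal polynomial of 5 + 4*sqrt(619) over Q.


The element 5 + 4*sqrt(619) has minimal polynomial:
x^2 - 10*x - 9879
Discriminant = (-10)^2 - 4*(-9879)
= 100 + 39516
= 39616

39616


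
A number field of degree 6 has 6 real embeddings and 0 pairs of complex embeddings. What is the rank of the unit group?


By Dirichlet's unit theorem:
rank = r1 + r2 - 1
= 6 + 0 - 1
= 5

5


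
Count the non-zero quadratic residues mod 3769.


For prime p, the number of non-zero quadratic residues is (p-1)/2.
= (3769-1)/2
= 1884

1884


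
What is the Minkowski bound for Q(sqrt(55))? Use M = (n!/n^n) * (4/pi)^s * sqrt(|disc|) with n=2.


d = 55, d mod 4 = 3, so disc(K) = 4d = 220; |disc(K)| = 220
Real quadratic field, so n = 2, s = r2 = 0, r1 = 2
M = (n!/n^n) * (4/pi)^s * sqrt(|disc(K)|) = (2!/2^2) * (4/pi)^0 * sqrt(220)
= 0.5 * 1.000000 * 14.832397
= 7.4162

7.4162


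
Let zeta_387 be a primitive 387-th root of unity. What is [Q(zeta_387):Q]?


The degree equals Euler's totient phi(387).
387 = 3^2 * 43
phi(387) = 252

252


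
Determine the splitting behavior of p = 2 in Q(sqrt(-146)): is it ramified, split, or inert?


K = Q(sqrt(-146)). Since d mod 4 = 2, disc(K) = -584.
Check p | disc: -584 mod 2 = 0.
p divides disc, so p ramifies: (p) = P^2 with e=2, f=1, g=1.
Therefore p is ramified.

ramified


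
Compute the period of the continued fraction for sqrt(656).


Run the CF algorithm for sqrt(656).
a_0 = floor(sqrt(656)) = 25; set m_0=0, q_0=1.
Recurrence: m' = q*a - m,  q' = (d - m'^2)/q,  a' = floor((a_0 + m')/q').
  step 1: m=25, q=31, a=1
  step 2: m=6, q=20, a=1
  step 3: m=14, q=23, a=1
  step 4: m=9, q=25, a=1
  step 5: m=16, q=16, a=2
  step 6: m=16, q=25, a=1
  step 7: m=9, q=23, a=1
  step 8: m=14, q=20, a=1
  step 9: m=6, q=31, a=1
  step 10: m=25, q=1, a=50
a_10 = 2*a_0 = 50, so the period closes here.
sqrt(656) = [25; 1, 1, 1, 1, 2, 1, 1, 1, 1, 50]
Period length = 10

10


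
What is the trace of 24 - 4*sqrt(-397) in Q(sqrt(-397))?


Tr(a + b*sqrt(d)) = (a + b*sqrt(d)) + (a - b*sqrt(d)) = 2a
= 2 * (24)
= 48

48


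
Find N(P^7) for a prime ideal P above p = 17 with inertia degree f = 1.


N(P^a) = p^(a*f)
= 17^(7*1)
= 17^7
= 410338673

410338673


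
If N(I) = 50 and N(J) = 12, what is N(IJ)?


N(IJ) = N(I) * N(J)
= 50 * 12
= 600

600


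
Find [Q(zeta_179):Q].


The degree equals Euler's totient phi(179).
179 = 179
phi(179) = 178

178


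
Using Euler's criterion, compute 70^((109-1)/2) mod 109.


p = 109 is prime and the exponent is (p-1)/2 = 54, so by Euler's criterion 70^54 = (70/109) = +1 or -1 mod 109.
Compute by square-and-multiply:
  54 = 32 + 16 + 4 + 2 (binary 110110)
  Repeated squaring mod 109: 70^1 = 70, 70^2 = 104, 70^4 = 25, 70^8 = 80, 70^16 = 78, 70^32 = 89
  70^54 = 70^32 * 70^16 * 70^4 * 70^2 = 89 * 78 * 25 * 104 mod 109
    89 * 78 = 6942 = 75 mod 109
    75 * 25 = 1875 = 22 mod 109
    22 * 104 = 2288 = 108 mod 109
  70^54 = 108 mod 109
Result 108 = p - 1 = -1 mod 109: 70 is a quadratic non-residue mod 109. As a residue in [0, p-1] the value is 108.
70^54 mod 109 = 108

108


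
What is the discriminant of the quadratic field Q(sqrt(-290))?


For K = Q(sqrt(d)) with d squarefree: disc(K) = d if d = 1 mod 4, and disc(K) = 4d if d = 2 or 3 mod 4.
Here d = -290, and d mod 4 = 2.
d = 2 mod 4, not 1 (O_K = Z[sqrt(d)]), so disc(K) = 4d = 4 * (-290) = -1160

-1160


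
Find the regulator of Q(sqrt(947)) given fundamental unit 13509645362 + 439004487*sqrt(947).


epsilon = 13509645362 + 439004487*sqrt(947)
= 2.7019e+10
R = ln(2.7019e+10)
= 24.0198

24.0198


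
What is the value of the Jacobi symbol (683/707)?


Compute (683/707) via quadratic reciprocity:
  reciprocity: (683/707) -> -(707/683)
  reduce: (24/683)
  pull out 2: (2/683) = -1  (since 683 mod 8 = 3)
  pull out 2: (2/683) = -1  (since 683 mod 8 = 3)
  pull out 2: (2/683) = -1  (since 683 mod 8 = 3)
  reciprocity: (3/683) -> -(683/3)
  reduce: (2/3)
  pull out 2: (2/3) = -1  (since 3 mod 8 = 3)
  (1/3) = 1
Product of signs = 1

1


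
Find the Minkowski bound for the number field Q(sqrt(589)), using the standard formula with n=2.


d = 589, d mod 4 = 1, so disc(K) = d = 589; |disc(K)| = 589
Real quadratic field, so n = 2, s = r2 = 0, r1 = 2
M = (n!/n^n) * (4/pi)^s * sqrt(|disc(K)|) = (2!/2^2) * (4/pi)^0 * sqrt(589)
= 0.5 * 1.000000 * 24.269322
= 12.1347

12.1347


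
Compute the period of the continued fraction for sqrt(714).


Run the CF algorithm for sqrt(714).
a_0 = floor(sqrt(714)) = 26; set m_0=0, q_0=1.
Recurrence: m' = q*a - m,  q' = (d - m'^2)/q,  a' = floor((a_0 + m')/q').
  step 1: m=26, q=38, a=1
  step 2: m=12, q=15, a=2
  step 3: m=18, q=26, a=1
  step 4: m=8, q=25, a=1
  step 5: m=17, q=17, a=2
  step 6: m=17, q=25, a=1
  step 7: m=8, q=26, a=1
  step 8: m=18, q=15, a=2
  step 9: m=12, q=38, a=1
  step 10: m=26, q=1, a=52
a_10 = 2*a_0 = 52, so the period closes here.
sqrt(714) = [26; 1, 2, 1, 1, 2, 1, 1, 2, 1, 52]
Period length = 10

10


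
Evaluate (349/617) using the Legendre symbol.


p = 617 is prime, so compute (349/617) with the reciprocity algorithm (Jacobi-symbol steps: pull out 2s via (2/n), flip via reciprocity, reduce):
  reciprocity: (349/617) -> +(617/349)
  reduce: (268/349)
  pull out 2: (2/349) = -1  (since 349 mod 8 = 5)
  pull out 2: (2/349) = -1  (since 349 mod 8 = 5)
  reciprocity: (67/349) -> +(349/67)
  reduce: (14/67)
  pull out 2: (2/67) = -1  (since 67 mod 8 = 3)
  reciprocity: (7/67) -> -(67/7)
  reduce: (4/7)
  pull out 2: (2/7) = +1  (since 7 mod 8 = 7)
  pull out 2: (2/7) = +1  (since 7 mod 8 = 7)
  (1/7) = 1
Product of signs = 1
(349/617) = 1

1


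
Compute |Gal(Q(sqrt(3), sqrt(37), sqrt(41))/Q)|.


The 3 square roots of distinct primes are multiplicatively independent over Q,
so [K:Q] = 2^3 and Gal(K/Q) is isomorphic to (Z/2Z)^3.
|Gal| = 2^3 = 8

8


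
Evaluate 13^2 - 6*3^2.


x^2 - d*y^2
= 13^2 - 6*3^2
= 169 - 54
= 115

115


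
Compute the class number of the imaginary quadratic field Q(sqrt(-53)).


K = Q(sqrt(-53)). d mod 4 = 3, so D = disc(K) = 4d = -212
h(K) equals the number of primitive reduced positive-definite forms (a, b, c) = a*x^2 + b*x*y + c*y^2 with b^2 - 4ac = D,
where reduced means |b| <= a <= c, with b >= 0 whenever |b| = a or a = c, and primitive means gcd(a, b, c) = 1.
Reduced forces 3a^2 <= |D| = 212, so 1 <= a <= 8; b must have the parity of D, and c = (b^2 - D)/(4a) must be an integer >= a.
Enumerate a = 1..8, b in [-a, a]:
  a=1: (1, 0, 53)  [1]
  a=2: (2, 2, 27)  [1]
  a=3: (3, -2, 18), (3, 2, 18)  [2]
  a=4..5: none
  a=6: (6, -2, 9), (6, 2, 9)  [2]
  a=7..8: none
Total reduced forms: 1 + 1 + 2 + 2 = 6
h = 6

6


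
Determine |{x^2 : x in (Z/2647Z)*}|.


For prime p, the number of non-zero quadratic residues is (p-1)/2.
= (2647-1)/2
= 1323

1323


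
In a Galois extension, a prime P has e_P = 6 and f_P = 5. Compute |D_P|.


|D_P| = e * f
= 6 * 5
= 30

30


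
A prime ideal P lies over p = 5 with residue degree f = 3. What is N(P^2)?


N(P^a) = p^(a*f)
= 5^(2*3)
= 5^6
= 15625

15625


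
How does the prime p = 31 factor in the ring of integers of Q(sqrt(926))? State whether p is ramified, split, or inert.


K = Q(sqrt(926)). Since d mod 4 = 2, disc(K) = 3704.
Check p | disc: 3704 mod 31 = 15.
p does not divide disc. Compute Legendre symbol (d/p):
27^((31-1)/2) mod 31 = -1
(d/p) = -1, so p is inert: (p) stays prime with e=1, f=2, g=1.
Therefore p is inert.

inert


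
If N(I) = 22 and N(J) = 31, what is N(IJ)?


N(IJ) = N(I) * N(J)
= 22 * 31
= 682

682


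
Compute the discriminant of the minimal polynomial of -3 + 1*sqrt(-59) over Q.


The element -3 + 1*sqrt(-59) has minimal polynomial:
x^2 + 6*x + 68
Discriminant = (6)^2 - 4*(68)
= 36 - 272
= -236

-236


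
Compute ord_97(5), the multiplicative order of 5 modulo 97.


We want ord_97(5), the smallest k >= 1 with 5^k = 1 mod 97.
n = 97 = 97, phi(97) = 96; the order divides phi(n).
Divisors of 96: 1, 2, 3, 4, 6, 8, 12, 16, 24, 32, 48, 96
Repeated squaring mod 97: 5^1 = 5, 5^2 = 25, 5^4 = 43, 5^8 = 6, 5^16 = 36, 5^32 = 35, 5^64 = 61
Test divisors in increasing order:
  k=1: 5^1 = 5 mod 97
  k=2: 5^2 = 25 mod 97
  k=3: 5^3 = 25 * 5 = 28 mod 97
  k=4: 5^4 = 43 mod 97
  k=6: 5^6 = 43 * 25 = 8 mod 97
  k=8: 5^8 = 6 mod 97
  k=12: 5^12 = 6 * 43 = 64 mod 97
  k=16: 5^16 = 36 mod 97
  k=24: 5^24 = 36 * 6 = 22 mod 97
  k=32: 5^32 = 35 mod 97
  k=48: 5^48 = 35 * 36 = 96 mod 97
  k=96: 5^96 = 61 * 35 = 1 mod 97  <- first divisor giving 1
Order = 96

96


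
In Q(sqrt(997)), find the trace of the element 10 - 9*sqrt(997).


Tr(a + b*sqrt(d)) = (a + b*sqrt(d)) + (a - b*sqrt(d)) = 2a
= 2 * (10)
= 20

20


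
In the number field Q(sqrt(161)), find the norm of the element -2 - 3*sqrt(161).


N(a + b*sqrt(d)) = a^2 - d*b^2
= (-2)^2 - (161)*(-3)^2
= 4 - 1449
= -1445

-1445


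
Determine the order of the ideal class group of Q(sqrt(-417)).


K = Q(sqrt(-417)). d mod 4 = 3, so D = disc(K) = 4d = -1668
h(K) equals the number of primitive reduced positive-definite forms (a, b, c) = a*x^2 + b*x*y + c*y^2 with b^2 - 4ac = D,
where reduced means |b| <= a <= c, with b >= 0 whenever |b| = a or a = c, and primitive means gcd(a, b, c) = 1.
Reduced forces 3a^2 <= |D| = 1668, so 1 <= a <= 23; b must have the parity of D, and c = (b^2 - D)/(4a) must be an integer >= a.
Enumerate a = 1..23, b in [-a, a]:
  a=1: (1, 0, 417)  [1]
  a=2: (2, 2, 209)  [1]
  a=3: (3, 0, 139)  [1]
  a=4..5: none
  a=6: (6, 6, 71)  [1]
  a=7..10: none
  a=11: (11, -2, 38), (11, 2, 38)  [2]
  a=12: none
  a=13: (13, -10, 34), (13, 10, 34)  [2]
  a=14..16: none
  a=17: (17, -10, 26), (17, 10, 26)  [2]
  a=18: none
  a=19: (19, -2, 22), (19, 2, 22)  [2]
  a=20..23: none
Total reduced forms: 1 + 1 + 1 + 1 + 2 + 2 + 2 + 2 = 12
h = 12

12


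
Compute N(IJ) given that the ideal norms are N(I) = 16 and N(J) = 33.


N(IJ) = N(I) * N(J)
= 16 * 33
= 528

528


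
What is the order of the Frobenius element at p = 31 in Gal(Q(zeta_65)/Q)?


The Frobenius at p in Gal(Q(zeta_n)/Q) = (Z/nZ)* is the class of p, so its order is ord_65(31), the smallest k >= 1 with 31^k = 1 mod 65.
n = 65 = 5 * 13, phi(65) = 48; the order divides phi(n).
Divisors of 48: 1, 2, 3, 4, 6, 8, 12, 16, 24, 48
Repeated squaring mod 65: 31^1 = 31, 31^2 = 51, 31^4 = 1, 31^8 = 1, 31^16 = 1, 31^32 = 1
Test divisors in increasing order:
  k=1: 31^1 = 31 mod 65
  k=2: 31^2 = 51 mod 65
  k=3: 31^3 = 51 * 31 = 21 mod 65
  k=4: 31^4 = 1 mod 65  <- first divisor giving 1
Order = 4

4


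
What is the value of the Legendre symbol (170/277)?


p = 277 is prime, so compute (170/277) with the reciprocity algorithm (Jacobi-symbol steps: pull out 2s via (2/n), flip via reciprocity, reduce):
  pull out 2: (2/277) = -1  (since 277 mod 8 = 5)
  reciprocity: (85/277) -> +(277/85)
  reduce: (22/85)
  pull out 2: (2/85) = -1  (since 85 mod 8 = 5)
  reciprocity: (11/85) -> +(85/11)
  reduce: (8/11)
  pull out 2: (2/11) = -1  (since 11 mod 8 = 3)
  pull out 2: (2/11) = -1  (since 11 mod 8 = 3)
  pull out 2: (2/11) = -1  (since 11 mod 8 = 3)
  (1/11) = 1
Product of signs = -1
(170/277) = -1

-1


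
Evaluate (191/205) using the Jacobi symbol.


Compute (191/205) via quadratic reciprocity:
  reciprocity: (191/205) -> +(205/191)
  reduce: (14/191)
  pull out 2: (2/191) = +1  (since 191 mod 8 = 7)
  reciprocity: (7/191) -> -(191/7)
  reduce: (2/7)
  pull out 2: (2/7) = +1  (since 7 mod 8 = 7)
  (1/7) = 1
Product of signs = -1

-1


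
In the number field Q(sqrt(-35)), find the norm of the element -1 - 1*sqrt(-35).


N(a + b*sqrt(d)) = a^2 - d*b^2
= (-1)^2 - (-35)*(-1)^2
= 1 + 35
= 36

36


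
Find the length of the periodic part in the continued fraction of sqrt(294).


Run the CF algorithm for sqrt(294).
a_0 = floor(sqrt(294)) = 17; set m_0=0, q_0=1.
Recurrence: m' = q*a - m,  q' = (d - m'^2)/q,  a' = floor((a_0 + m')/q').
  step 1: m=17, q=5, a=6
  step 2: m=13, q=25, a=1
  step 3: m=12, q=6, a=4
  step 4: m=12, q=25, a=1
  step 5: m=13, q=5, a=6
  step 6: m=17, q=1, a=34
a_6 = 2*a_0 = 34, so the period closes here.
sqrt(294) = [17; 6, 1, 4, 1, 6, 34]
Period length = 6

6
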